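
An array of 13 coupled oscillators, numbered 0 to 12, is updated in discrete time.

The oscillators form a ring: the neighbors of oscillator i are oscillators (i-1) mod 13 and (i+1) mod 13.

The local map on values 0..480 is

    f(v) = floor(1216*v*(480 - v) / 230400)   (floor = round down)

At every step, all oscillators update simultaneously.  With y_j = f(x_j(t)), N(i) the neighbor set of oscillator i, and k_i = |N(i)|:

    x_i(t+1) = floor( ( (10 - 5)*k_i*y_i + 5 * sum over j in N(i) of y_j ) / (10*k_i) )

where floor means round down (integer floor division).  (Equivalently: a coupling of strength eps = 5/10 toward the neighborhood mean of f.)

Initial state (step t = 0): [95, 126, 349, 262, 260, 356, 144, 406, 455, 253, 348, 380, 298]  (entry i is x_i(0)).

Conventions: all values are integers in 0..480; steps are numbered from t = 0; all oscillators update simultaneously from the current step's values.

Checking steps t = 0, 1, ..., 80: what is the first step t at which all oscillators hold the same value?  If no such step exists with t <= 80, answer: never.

Simulating step by step:
t=0: [95, 126, 349, 262, 260, 356, 144, 406, 455, 253, 348, 380, 298]  (not all equal)
t=1: [226, 226, 254, 286, 283, 255, 225, 157, 145, 227, 246, 232, 241]  (not all equal)
t=2: [302, 302, 299, 295, 295, 300, 293, 273, 270, 291, 303, 303, 302]  (not all equal)
t=3: [283, 283, 285, 287, 287, 286, 290, 296, 296, 290, 284, 283, 283]  (not all equal)
t=4: [294, 293, 293, 292, 292, 291, 289, 287, 287, 290, 292, 293, 294]  (not all equal)
t=5: [288, 288, 289, 289, 289, 290, 291, 291, 291, 290, 289, 288, 288]  (not all equal)
t=6: [291, 291, 291, 291, 290, 290, 290, 290, 290, 290, 290, 291, 291]  (not all equal)
t=7: [290, 290, 290, 290, 290, 290, 290, 290, 290, 290, 290, 290, 290]  (all equal)

Answer: 7
Key observation: Synchronization is absorbing here: once all oscillators are equal they stay equal, and step 7 is the first all-equal step.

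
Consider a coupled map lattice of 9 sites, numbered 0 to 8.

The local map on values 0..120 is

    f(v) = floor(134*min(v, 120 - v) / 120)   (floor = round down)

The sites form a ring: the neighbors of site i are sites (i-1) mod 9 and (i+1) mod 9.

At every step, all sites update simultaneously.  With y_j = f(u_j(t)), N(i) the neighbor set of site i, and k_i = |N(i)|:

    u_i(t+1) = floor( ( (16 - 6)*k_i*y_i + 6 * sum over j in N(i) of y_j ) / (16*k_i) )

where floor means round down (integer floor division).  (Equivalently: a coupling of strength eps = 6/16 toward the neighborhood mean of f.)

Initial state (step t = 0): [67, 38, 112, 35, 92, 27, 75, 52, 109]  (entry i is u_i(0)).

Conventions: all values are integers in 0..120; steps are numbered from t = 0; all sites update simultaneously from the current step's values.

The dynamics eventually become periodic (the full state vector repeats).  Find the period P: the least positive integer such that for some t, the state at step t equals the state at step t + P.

Answer: 2
Key observation: The state at step 12, [63, 62, 62, 62, 62, 63, 63, 64, 63], reappears at step 14 — and no state repeats earlier — so the cycle the system enters has period 2.

Derivation:
t=0: [67, 38, 112, 35, 92, 27, 75, 52, 109]
t=1: [47, 38, 20, 31, 32, 33, 47, 47, 29]
t=2: [46, 40, 28, 31, 35, 38, 49, 48, 39]
t=3: [48, 42, 34, 34, 38, 43, 51, 51, 46]
t=4: [51, 45, 38, 37, 42, 48, 54, 55, 52]
t=5: [55, 49, 43, 42, 46, 53, 58, 60, 58]
t=6: [60, 54, 48, 47, 51, 58, 63, 65, 64]
t=7: [64, 60, 54, 52, 56, 62, 62, 61, 62]
t=8: [63, 64, 60, 59, 61, 63, 64, 64, 63]
t=9: [62, 63, 65, 65, 64, 63, 62, 62, 62]
t=10: [63, 62, 61, 61, 62, 63, 63, 64, 64]
t=11: [63, 64, 64, 64, 64, 63, 62, 62, 62]
t=12: [63, 62, 62, 62, 62, 63, 63, 64, 63]
t=13: [63, 63, 64, 64, 63, 63, 62, 62, 62]
t=14: [63, 62, 62, 62, 62, 63, 63, 64, 63]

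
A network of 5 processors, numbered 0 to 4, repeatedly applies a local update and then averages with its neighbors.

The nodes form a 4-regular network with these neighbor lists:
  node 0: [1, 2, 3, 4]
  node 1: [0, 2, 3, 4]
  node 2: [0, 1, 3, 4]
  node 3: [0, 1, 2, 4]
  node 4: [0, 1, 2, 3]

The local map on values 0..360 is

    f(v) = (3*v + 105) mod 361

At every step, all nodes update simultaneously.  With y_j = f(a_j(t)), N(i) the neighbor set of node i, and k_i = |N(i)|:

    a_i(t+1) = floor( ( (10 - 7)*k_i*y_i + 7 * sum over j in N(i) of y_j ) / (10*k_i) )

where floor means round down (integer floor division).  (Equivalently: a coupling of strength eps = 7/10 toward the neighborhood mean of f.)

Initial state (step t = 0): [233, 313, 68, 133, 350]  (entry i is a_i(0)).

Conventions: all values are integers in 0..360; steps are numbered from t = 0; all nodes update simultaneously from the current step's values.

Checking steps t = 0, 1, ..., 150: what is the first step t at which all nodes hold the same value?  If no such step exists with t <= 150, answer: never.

Simulating step by step:
t=0: [233, 313, 68, 133, 350]  (not all equal)
t=1: [172, 202, 201, 180, 171]  (not all equal)
t=2: [294, 305, 305, 297, 294]  (not all equal)
t=3: [278, 282, 282, 279, 278]  (not all equal)
t=4: [221, 223, 223, 222, 221]  (not all equal)
t=5: [48, 49, 49, 49, 48]  (not all equal)
t=6: [250, 250, 250, 250, 250]  (all equal)

Answer: 6
Key observation: Synchronization is absorbing here: once all nodes are equal they stay equal, and step 6 is the first all-equal step.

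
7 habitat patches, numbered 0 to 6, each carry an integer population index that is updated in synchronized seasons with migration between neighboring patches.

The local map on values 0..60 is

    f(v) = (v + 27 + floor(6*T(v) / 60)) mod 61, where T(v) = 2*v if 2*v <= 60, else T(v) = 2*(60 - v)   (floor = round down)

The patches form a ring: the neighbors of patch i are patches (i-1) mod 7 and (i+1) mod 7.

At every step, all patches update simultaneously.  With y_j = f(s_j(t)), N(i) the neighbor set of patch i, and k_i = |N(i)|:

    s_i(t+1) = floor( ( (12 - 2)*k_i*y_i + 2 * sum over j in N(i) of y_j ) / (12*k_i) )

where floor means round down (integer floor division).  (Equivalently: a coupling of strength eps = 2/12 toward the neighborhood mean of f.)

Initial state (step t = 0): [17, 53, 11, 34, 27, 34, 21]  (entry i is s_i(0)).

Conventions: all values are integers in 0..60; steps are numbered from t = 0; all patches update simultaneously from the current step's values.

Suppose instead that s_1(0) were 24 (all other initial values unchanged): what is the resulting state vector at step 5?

Simulating step by step:
t=0: [17, 24, 11, 34, 27, 34, 21]
t=1: [48, 53, 38, 12, 50, 13, 47]
t=2: [16, 18, 11, 36, 21, 37, 17]
t=3: [46, 47, 37, 12, 44, 14, 43]
t=4: [13, 14, 10, 35, 17, 37, 14]
t=5: [42, 42, 36, 12, 40, 13, 39]

Answer: [42, 42, 36, 12, 40, 13, 39]
Key observation: This trace re-runs the system from the modified initial state.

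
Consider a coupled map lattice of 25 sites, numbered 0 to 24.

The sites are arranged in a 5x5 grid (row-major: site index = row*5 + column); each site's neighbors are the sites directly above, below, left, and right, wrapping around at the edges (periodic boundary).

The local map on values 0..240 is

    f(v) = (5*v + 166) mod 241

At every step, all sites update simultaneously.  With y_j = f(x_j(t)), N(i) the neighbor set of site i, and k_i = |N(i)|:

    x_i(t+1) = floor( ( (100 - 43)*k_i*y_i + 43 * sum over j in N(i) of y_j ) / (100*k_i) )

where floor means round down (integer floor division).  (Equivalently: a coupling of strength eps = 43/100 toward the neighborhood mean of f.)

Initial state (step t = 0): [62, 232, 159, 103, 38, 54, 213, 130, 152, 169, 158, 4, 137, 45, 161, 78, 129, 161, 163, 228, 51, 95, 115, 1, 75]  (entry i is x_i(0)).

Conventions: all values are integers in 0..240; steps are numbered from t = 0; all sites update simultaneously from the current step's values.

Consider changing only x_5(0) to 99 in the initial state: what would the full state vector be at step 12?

Answer: [90, 79, 137, 67, 51, 65, 141, 133, 108, 99, 154, 181, 118, 94, 155, 111, 87, 86, 130, 131, 158, 113, 182, 144, 97]
Key observation: This trace re-runs the system from the modified initial state.

Derivation:
t=0: [62, 232, 159, 103, 38, 99, 213, 130, 152, 169, 158, 4, 137, 45, 161, 78, 129, 161, 163, 228, 51, 95, 115, 1, 75]
t=1: [197, 139, 181, 191, 123, 160, 77, 116, 168, 80, 180, 157, 119, 123, 61, 106, 95, 30, 55, 74, 159, 134, 72, 128, 94]
t=2: [153, 129, 99, 120, 95, 48, 81, 40, 58, 83, 130, 169, 62, 87, 163, 181, 158, 90, 143, 116, 207, 126, 65, 106, 134]
t=3: [188, 109, 130, 106, 140, 146, 96, 148, 164, 116, 89, 96, 179, 135, 45, 123, 171, 144, 142, 55, 188, 102, 69, 156, 132]
t=4: [154, 194, 123, 173, 133, 147, 173, 144, 70, 65, 132, 141, 122, 112, 136, 89, 94, 129, 162, 163, 134, 159, 88, 180, 134]
t=5: [182, 159, 89, 70, 104, 143, 109, 115, 45, 52, 120, 124, 73, 25, 84, 115, 152, 87, 29, 50, 138, 196, 122, 92, 100]
t=6: [142, 205, 110, 86, 171, 151, 181, 70, 116, 171, 61, 92, 54, 68, 107, 69, 156, 108, 92, 140, 129, 171, 91, 118, 175]
t=7: [148, 188, 188, 102, 75, 171, 125, 79, 37, 85, 194, 163, 156, 76, 173, 90, 175, 203, 127, 131, 84, 105, 138, 69, 78]
t=8: [143, 145, 139, 147, 93, 89, 70, 103, 110, 93, 127, 67, 167, 87, 85, 124, 105, 178, 88, 93, 123, 168, 139, 68, 73]
t=9: [144, 135, 152, 160, 142, 118, 74, 161, 202, 151, 78, 49, 67, 122, 115, 89, 142, 107, 111, 122, 66, 85, 110, 66, 68]
t=10: [127, 124, 154, 63, 128, 71, 66, 56, 148, 157, 79, 129, 59, 82, 50, 105, 154, 194, 172, 74, 53, 117, 191, 61, 38]
t=11: [84, 71, 192, 213, 118, 65, 50, 184, 186, 181, 99, 106, 185, 122, 148, 176, 174, 168, 94, 91, 154, 82, 158, 192, 125]
t=12: [90, 79, 137, 67, 51, 65, 141, 133, 108, 99, 154, 181, 118, 94, 155, 111, 87, 86, 130, 131, 158, 113, 182, 144, 97]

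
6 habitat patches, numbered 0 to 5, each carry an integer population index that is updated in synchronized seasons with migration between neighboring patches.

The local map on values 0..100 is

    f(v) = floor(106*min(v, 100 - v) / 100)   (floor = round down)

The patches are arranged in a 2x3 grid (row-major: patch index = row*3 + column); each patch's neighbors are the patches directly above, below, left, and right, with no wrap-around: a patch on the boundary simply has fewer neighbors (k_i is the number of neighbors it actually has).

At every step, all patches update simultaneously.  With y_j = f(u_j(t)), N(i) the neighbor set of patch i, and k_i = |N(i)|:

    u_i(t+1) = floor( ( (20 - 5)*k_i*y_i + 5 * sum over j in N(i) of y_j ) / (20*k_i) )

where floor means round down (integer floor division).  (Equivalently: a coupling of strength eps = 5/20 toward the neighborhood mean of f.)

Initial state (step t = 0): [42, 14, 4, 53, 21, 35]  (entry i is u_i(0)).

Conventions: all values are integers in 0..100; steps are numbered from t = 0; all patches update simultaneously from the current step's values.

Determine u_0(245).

Answer: u_0(245) = 50
Key observation: The state at step 24, [52, 50, 51, 50, 50, 52], reappears at step 26: the system is in a cycle of period 2 from step 24 on.  Therefore the state at step 245 equals the state at step 24 + ((245 - 24) mod 2) = 25, which is [50, 52, 51, 52, 52, 50].

Derivation:
t=0: [42, 14, 4, 53, 21, 35]
t=1: [40, 16, 9, 45, 24, 31]
t=2: [39, 18, 12, 43, 26, 28]
t=3: [38, 20, 15, 42, 28, 26]
t=4: [38, 22, 17, 41, 29, 25]
t=5: [38, 24, 19, 41, 30, 25]
t=6: [38, 26, 21, 41, 31, 25]
t=7: [38, 28, 23, 41, 32, 26]
t=8: [39, 29, 25, 41, 33, 27]
t=9: [39, 30, 26, 41, 33, 28]
t=10: [40, 31, 27, 41, 34, 29]
t=11: [40, 32, 28, 42, 35, 30]
t=12: [41, 33, 29, 42, 36, 31]
t=13: [42, 34, 30, 43, 37, 32]
t=14: [43, 36, 31, 44, 38, 33]
t=15: [44, 38, 33, 45, 39, 34]
t=16: [45, 40, 35, 46, 41, 36]
t=17: [46, 42, 37, 47, 42, 38]
t=18: [47, 43, 39, 48, 44, 40]
t=19: [48, 45, 41, 49, 45, 42]
t=20: [49, 46, 43, 50, 47, 44]
t=21: [50, 48, 45, 52, 49, 46]
t=22: [52, 50, 47, 50, 50, 48]
t=23: [50, 52, 49, 52, 52, 50]
t=24: [52, 50, 51, 50, 50, 52]
t=25: [50, 52, 51, 52, 52, 50]
t=26: [52, 50, 51, 50, 50, 52]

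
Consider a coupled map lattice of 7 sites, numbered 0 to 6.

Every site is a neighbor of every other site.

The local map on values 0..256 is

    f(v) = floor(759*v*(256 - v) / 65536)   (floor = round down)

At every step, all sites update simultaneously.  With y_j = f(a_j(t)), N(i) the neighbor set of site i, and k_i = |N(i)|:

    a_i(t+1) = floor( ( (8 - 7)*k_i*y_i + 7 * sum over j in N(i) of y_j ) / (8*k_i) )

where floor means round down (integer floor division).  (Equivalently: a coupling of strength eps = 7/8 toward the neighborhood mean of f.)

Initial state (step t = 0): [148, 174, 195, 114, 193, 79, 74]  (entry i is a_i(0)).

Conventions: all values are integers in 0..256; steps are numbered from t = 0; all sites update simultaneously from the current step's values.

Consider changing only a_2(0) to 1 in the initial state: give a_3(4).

Simulating step by step:
t=0: [148, 174, 1, 114, 193, 79, 74]
t=1: [141, 141, 145, 141, 142, 141, 141]
t=2: [186, 186, 186, 186, 186, 186, 186]
t=3: [150, 150, 150, 150, 150, 150, 150]
t=4: [184, 184, 184, 184, 184, 184, 184]

Answer: a_3(4) = 184
Key observation: This trace re-runs the system from the modified initial state.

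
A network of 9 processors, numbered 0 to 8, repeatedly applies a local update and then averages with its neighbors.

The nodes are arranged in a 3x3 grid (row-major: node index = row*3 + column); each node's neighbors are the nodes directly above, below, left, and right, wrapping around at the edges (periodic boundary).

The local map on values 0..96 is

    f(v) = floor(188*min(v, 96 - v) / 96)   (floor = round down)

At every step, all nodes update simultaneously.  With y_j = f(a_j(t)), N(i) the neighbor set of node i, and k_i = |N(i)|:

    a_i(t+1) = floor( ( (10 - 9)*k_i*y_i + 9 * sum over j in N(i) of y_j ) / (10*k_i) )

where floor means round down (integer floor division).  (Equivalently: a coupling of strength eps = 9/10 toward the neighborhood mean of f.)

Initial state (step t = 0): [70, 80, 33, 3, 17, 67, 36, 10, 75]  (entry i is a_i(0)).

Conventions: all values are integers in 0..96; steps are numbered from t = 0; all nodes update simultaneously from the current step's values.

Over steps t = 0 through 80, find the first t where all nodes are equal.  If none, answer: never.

Simulating step by step:
t=0: [70, 80, 33, 3, 17, 67, 36, 10, 75]  (not all equal)
t=1: [43, 40, 46, 47, 28, 37, 32, 41, 51]  (not all equal)
t=2: [80, 77, 81, 70, 77, 80, 83, 71, 77]  (not all equal)
t=3: [34, 36, 33, 32, 41, 37, 39, 35, 33]  (not all equal)
t=4: [67, 69, 67, 72, 69, 67, 66, 72, 69]  (not all equal)
t=5: [53, 52, 54, 54, 50, 52, 51, 52, 54]  (not all equal)
t=6: [84, 85, 84, 86, 85, 84, 83, 86, 85]  (not all equal)
t=7: [22, 21, 22, 22, 20, 21, 20, 21, 22]  (not all equal)
t=8: [41, 41, 42, 40, 41, 41, 42, 40, 41]  (not all equal)
t=9: [80, 80, 80, 80, 79, 80, 79, 80, 80]  (not all equal)
t=10: [31, 31, 31, 31, 31, 31, 31, 31, 31]  (all equal)

Answer: 10
Key observation: Synchronization is absorbing here: once all nodes are equal they stay equal, and step 10 is the first all-equal step.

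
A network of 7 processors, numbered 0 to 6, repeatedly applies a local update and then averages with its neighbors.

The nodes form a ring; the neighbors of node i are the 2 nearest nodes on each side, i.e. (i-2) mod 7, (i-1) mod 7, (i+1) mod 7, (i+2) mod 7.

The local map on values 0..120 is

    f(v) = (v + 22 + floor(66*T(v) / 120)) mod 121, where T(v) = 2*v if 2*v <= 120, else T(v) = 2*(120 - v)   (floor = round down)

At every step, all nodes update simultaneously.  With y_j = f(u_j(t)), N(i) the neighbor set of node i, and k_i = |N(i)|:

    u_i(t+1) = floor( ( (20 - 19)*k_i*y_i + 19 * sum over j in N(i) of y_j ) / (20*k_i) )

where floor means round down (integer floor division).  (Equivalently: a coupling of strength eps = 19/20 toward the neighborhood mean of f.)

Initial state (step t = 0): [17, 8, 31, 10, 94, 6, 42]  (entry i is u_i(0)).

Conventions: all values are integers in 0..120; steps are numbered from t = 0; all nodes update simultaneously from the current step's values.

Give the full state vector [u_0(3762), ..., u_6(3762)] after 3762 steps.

Answer: [74, 74, 74, 74, 74, 74, 74]
Key observation: The state at step 7, [25, 25, 25, 25, 25, 25, 25], reappears at step 9: the system is in a cycle of period 2 from step 7 on.  Therefore the state at step 3762 equals the state at step 7 + ((3762 - 7) mod 2) = 8, which is [74, 74, 74, 74, 74, 74, 74].

Derivation:
t=0: [17, 8, 31, 10, 94, 6, 42]
t=1: [66, 72, 42, 45, 66, 57, 41]
t=2: [63, 86, 51, 48, 85, 66, 28]
t=3: [34, 28, 18, 19, 28, 32, 27]
t=4: [77, 73, 77, 76, 72, 78, 85]
t=5: [24, 24, 25, 25, 24, 24, 24]
t=6: [72, 72, 72, 72, 72, 72, 72]
t=7: [25, 25, 25, 25, 25, 25, 25]
t=8: [74, 74, 74, 74, 74, 74, 74]
t=9: [25, 25, 25, 25, 25, 25, 25]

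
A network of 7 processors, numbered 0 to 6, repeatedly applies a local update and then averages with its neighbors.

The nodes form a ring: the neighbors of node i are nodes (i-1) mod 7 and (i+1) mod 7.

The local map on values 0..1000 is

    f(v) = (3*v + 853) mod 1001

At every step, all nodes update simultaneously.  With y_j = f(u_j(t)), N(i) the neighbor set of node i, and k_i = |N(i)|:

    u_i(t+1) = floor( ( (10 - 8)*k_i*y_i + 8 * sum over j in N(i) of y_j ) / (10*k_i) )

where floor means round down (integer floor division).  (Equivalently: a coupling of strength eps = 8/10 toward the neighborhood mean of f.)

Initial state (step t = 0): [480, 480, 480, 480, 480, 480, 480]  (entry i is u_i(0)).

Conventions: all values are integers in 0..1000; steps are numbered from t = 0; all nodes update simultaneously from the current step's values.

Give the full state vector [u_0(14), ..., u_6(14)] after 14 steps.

Simulating step by step:
t=0: [480, 480, 480, 480, 480, 480, 480]
t=1: [291, 291, 291, 291, 291, 291, 291]
t=2: [725, 725, 725, 725, 725, 725, 725]
t=3: [25, 25, 25, 25, 25, 25, 25]
t=4: [928, 928, 928, 928, 928, 928, 928]
t=5: [634, 634, 634, 634, 634, 634, 634]
t=6: [753, 753, 753, 753, 753, 753, 753]
t=7: [109, 109, 109, 109, 109, 109, 109]
t=8: [179, 179, 179, 179, 179, 179, 179]
t=9: [389, 389, 389, 389, 389, 389, 389]
t=10: [18, 18, 18, 18, 18, 18, 18]
t=11: [907, 907, 907, 907, 907, 907, 907]
t=12: [571, 571, 571, 571, 571, 571, 571]
t=13: [564, 564, 564, 564, 564, 564, 564]
t=14: [543, 543, 543, 543, 543, 543, 543]

Answer: [543, 543, 543, 543, 543, 543, 543]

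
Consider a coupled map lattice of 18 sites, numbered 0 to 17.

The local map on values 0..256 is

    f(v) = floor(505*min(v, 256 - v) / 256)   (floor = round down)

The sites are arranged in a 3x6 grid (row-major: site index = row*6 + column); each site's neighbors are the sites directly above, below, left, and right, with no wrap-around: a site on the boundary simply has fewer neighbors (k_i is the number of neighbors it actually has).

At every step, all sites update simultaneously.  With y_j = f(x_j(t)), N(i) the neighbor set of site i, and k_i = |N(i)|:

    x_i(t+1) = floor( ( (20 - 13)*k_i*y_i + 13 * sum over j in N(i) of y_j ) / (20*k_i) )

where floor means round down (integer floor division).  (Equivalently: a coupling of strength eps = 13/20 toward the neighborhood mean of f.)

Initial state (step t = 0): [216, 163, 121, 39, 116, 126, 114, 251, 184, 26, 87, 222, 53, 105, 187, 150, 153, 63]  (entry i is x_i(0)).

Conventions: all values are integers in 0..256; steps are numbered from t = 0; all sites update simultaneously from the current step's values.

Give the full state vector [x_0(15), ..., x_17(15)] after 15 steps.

Simulating step by step:
t=0: [216, 163, 121, 39, 116, 126, 114, 251, 184, 26, 87, 222, 53, 105, 187, 150, 153, 63]
t=1: [159, 134, 170, 138, 187, 182, 119, 126, 120, 115, 149, 141, 176, 126, 168, 157, 180, 131]
t=2: [220, 215, 212, 196, 175, 168, 211, 242, 215, 221, 193, 209, 211, 212, 207, 186, 193, 207]
t=3: [79, 67, 90, 109, 145, 142, 71, 63, 73, 98, 115, 117, 87, 75, 99, 110, 120, 103]
t=4: [142, 145, 168, 202, 220, 224, 146, 134, 162, 197, 221, 221, 153, 157, 178, 210, 222, 222]
t=5: [219, 214, 170, 115, 76, 67, 220, 216, 175, 113, 76, 67, 204, 197, 155, 104, 72, 67]
t=6: [74, 97, 160, 196, 162, 137, 79, 96, 164, 197, 156, 135, 96, 122, 173, 193, 155, 135]
t=7: [163, 180, 172, 147, 183, 219, 167, 190, 170, 141, 188, 228, 194, 201, 175, 146, 190, 225]
t=8: [169, 155, 173, 191, 141, 89, 155, 143, 169, 198, 137, 77, 134, 126, 162, 187, 134, 81]
t=9: [189, 190, 164, 153, 195, 183, 206, 210, 171, 148, 200, 175, 229, 226, 185, 164, 198, 182]
t=10: [120, 132, 171, 182, 141, 141, 93, 105, 159, 181, 136, 142, 69, 81, 137, 164, 134, 139]
t=11: [221, 217, 184, 167, 210, 225, 189, 198, 189, 173, 218, 228, 158, 180, 196, 197, 224, 231]
t=12: [91, 97, 132, 146, 98, 68, 127, 119, 133, 137, 86, 59, 158, 144, 127, 115, 73, 55]
t=13: [205, 209, 226, 220, 180, 147, 218, 228, 241, 220, 170, 129, 220, 223, 236, 215, 159, 122]
t=14: [88, 78, 62, 85, 150, 204, 74, 61, 46, 81, 166, 222, 70, 58, 51, 93, 172, 227]
t=15: [157, 143, 131, 164, 169, 125, 144, 123, 112, 155, 159, 96, 132, 117, 118, 155, 148, 95]

Answer: [157, 143, 131, 164, 169, 125, 144, 123, 112, 155, 159, 96, 132, 117, 118, 155, 148, 95]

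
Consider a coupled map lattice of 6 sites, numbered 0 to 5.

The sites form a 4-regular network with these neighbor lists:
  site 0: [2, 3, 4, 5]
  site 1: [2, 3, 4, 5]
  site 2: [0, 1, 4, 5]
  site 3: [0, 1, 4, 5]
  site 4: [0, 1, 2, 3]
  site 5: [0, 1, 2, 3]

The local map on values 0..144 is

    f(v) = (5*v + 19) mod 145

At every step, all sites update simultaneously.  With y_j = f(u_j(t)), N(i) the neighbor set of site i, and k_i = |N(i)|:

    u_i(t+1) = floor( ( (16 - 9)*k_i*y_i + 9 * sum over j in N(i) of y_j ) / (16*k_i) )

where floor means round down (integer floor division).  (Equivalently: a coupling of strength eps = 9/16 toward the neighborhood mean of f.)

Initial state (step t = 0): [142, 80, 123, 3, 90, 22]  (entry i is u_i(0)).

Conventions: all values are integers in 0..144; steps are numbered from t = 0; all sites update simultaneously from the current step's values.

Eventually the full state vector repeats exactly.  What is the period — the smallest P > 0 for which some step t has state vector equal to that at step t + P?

Simulating step by step:
t=0: [142, 80, 123, 3, 90, 22]
t=1: [37, 91, 65, 56, 45, 87]
t=2: [51, 42, 54, 34, 65, 30]
t=3: [93, 74, 103, 60, 80, 66]
t=4: [65, 87, 90, 59, 95, 64]
t=5: [46, 31, 40, 35, 44, 39]
t=6: [85, 52, 74, 63, 77, 66]
t=7: [48, 103, 87, 63, 90, 66]
t=8: [71, 65, 51, 62, 53, 64]
t=9: [86, 73, 102, 62, 103, 64]
t=10: [45, 80, 77, 53, 77, 55]
t=11: [95, 108, 98, 109, 117, 69]
t=12: [68, 96, 71, 95, 64, 86]
t=13: [59, 56, 64, 53, 60, 44]
t=14: [54, 47, 43, 82, 43, 72]
t=15: [120, 104, 99, 121, 106, 106]
t=16: [66, 94, 86, 71, 87, 87]
t=17: [44, 42, 27, 57, 37, 37]
t=18: [60, 56, 45, 47, 54, 54]
t=19: [82, 73, 89, 93, 97, 97]
t=20: [91, 71, 64, 73, 73, 73]
t=21: [63, 83, 65, 84, 78, 78]
t=22: [60, 104, 83, 61, 86, 86]
t=23: [41, 74, 85, 37, 49, 49]
t=24: [77, 86, 62, 84, 86, 86]
t=25: [59, 16, 39, 23, 30, 30]
t=26: [45, 78, 54, 82, 56, 56]
t=27: [85, 94, 96, 94, 74, 74]
t=28: [48, 68, 64, 60, 68, 68]
t=29: [80, 60, 66, 57, 66, 66]
t=30: [83, 39, 64, 44, 58, 58]
t=31: [88, 55, 56, 76, 58, 58]
t=32: [32, 23, 13, 56, 28, 28]
t=33: [31, 75, 64, 31, 42, 42]
t=34: [47, 80, 63, 55, 66, 66]
t=35: [71, 79, 69, 51, 66, 66]
t=36: [81, 99, 78, 102, 83, 83]
t=37: [129, 105, 122, 111, 122, 122]
t=38: [76, 87, 62, 101, 75, 75]
t=39: [94, 55, 64, 86, 81, 81]
t=40: [70, 48, 67, 51, 75, 75]
t=41: [90, 106, 84, 112, 99, 99]
t=42: [57, 92, 44, 106, 76, 76]
t=43: [66, 79, 79, 88, 85, 85]
t=44: [49, 77, 82, 38, 50, 50]
t=45: [115, 113, 128, 95, 115, 115]
t=46: [29, 25, 41, 32, 28, 28]
t=47: [28, 82, 61, 41, 44, 44]
t=48: [48, 103, 62, 82, 78, 78]
t=49: [108, 101, 80, 124, 107, 107]
t=50: [114, 98, 119, 89, 108, 108]
t=51: [47, 76, 61, 59, 74, 74]
t=52: [83, 83, 73, 69, 82, 82]
t=53: [125, 125, 120, 111, 124, 124]
t=54: [69, 69, 51, 95, 68, 68]
t=55: [78, 78, 96, 66, 77, 77]
t=56: [101, 101, 93, 91, 100, 100]
t=57: [74, 74, 70, 65, 74, 74]
t=58: [89, 89, 90, 79, 89, 89]
t=59: [43, 43, 31, 70, 43, 43]
t=60: [79, 79, 62, 84, 79, 79]
t=61: [95, 95, 86, 71, 95, 95]
t=62: [56, 56, 39, 69, 56, 56]
t=63: [26, 26, 35, 37, 26, 26]
t=64: [18, 18, 23, 28, 18, 18]
t=65: [99, 99, 119, 67, 99, 99]
t=66: [70, 70, 59, 72, 70, 70]
t=67: [72, 72, 54, 83, 72, 72]
t=68: [104, 104, 113, 113, 104, 104]
t=69: [75, 75, 60, 60, 75, 75]
t=70: [82, 82, 71, 71, 82, 82]
t=71: [123, 123, 114, 114, 123, 123]
t=72: [41, 41, 34, 34, 41, 41]
t=73: [69, 69, 63, 63, 69, 69]
t=74: [65, 65, 60, 60, 65, 65]
t=75: [46, 46, 43, 43, 46, 46]
t=76: [99, 99, 97, 97, 99, 99]
t=77: [76, 76, 74, 74, 76, 76]
t=78: [106, 106, 104, 104, 106, 106]
t=79: [111, 111, 109, 109, 111, 111]
t=80: [136, 136, 134, 134, 136, 136]
t=81: [116, 116, 114, 114, 116, 116]
t=82: [16, 16, 14, 14, 16, 16]
t=83: [96, 96, 94, 94, 96, 96]
t=84: [61, 61, 59, 59, 61, 61]
t=85: [31, 31, 29, 29, 31, 31]
t=86: [26, 26, 24, 24, 26, 26]
t=87: [41, 41, 63, 63, 41, 41]
t=88: [69, 69, 63, 63, 69, 69]

Answer: 15
Key observation: The state at step 73, [69, 69, 63, 63, 69, 69], reappears at step 88 — and no state repeats earlier — so the cycle the system enters has period 15.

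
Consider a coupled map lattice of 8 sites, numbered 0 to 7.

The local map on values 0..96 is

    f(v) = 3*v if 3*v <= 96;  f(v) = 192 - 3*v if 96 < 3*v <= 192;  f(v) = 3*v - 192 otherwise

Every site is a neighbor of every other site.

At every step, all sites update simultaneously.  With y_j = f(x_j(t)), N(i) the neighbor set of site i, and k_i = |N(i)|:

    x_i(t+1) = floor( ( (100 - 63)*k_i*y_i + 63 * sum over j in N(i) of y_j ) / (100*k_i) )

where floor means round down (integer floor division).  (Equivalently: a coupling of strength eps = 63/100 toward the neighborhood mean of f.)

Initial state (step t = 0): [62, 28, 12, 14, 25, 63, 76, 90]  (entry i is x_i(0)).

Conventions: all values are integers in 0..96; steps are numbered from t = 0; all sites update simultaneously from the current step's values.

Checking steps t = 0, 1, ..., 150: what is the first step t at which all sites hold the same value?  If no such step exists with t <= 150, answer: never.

Answer: 17
Key observation: Synchronization is absorbing here: once all sites are equal they stay equal, and step 17 is the first all-equal step.

Derivation:
t=0: [62, 28, 12, 14, 25, 63, 76, 90]  (not all equal)
t=1: [34, 55, 42, 44, 53, 33, 42, 54]  (not all equal)
t=2: [67, 49, 60, 58, 51, 67, 60, 50]  (not all equal)
t=3: [19, 29, 20, 21, 27, 19, 20, 28]  (not all equal)
t=4: [65, 73, 66, 67, 72, 65, 66, 72]  (not all equal)
t=5: [10, 16, 10, 11, 15, 10, 10, 15]  (not all equal)
t=6: [34, 39, 34, 35, 38, 34, 34, 38]  (not all equal)
t=7: [86, 82, 86, 85, 82, 86, 86, 82]  (not all equal)
t=8: [62, 59, 62, 61, 59, 62, 62, 59]  (not all equal)
t=9: [8, 11, 8, 9, 11, 8, 8, 11]  (not all equal)
t=10: [26, 29, 26, 27, 29, 26, 26, 29]  (not all equal)
t=11: [80, 83, 80, 81, 83, 80, 80, 83]  (not all equal)
t=12: [50, 53, 50, 51, 53, 50, 50, 53]  (not all equal)
t=13: [39, 36, 39, 38, 36, 39, 39, 36]  (not all equal)
t=14: [77, 80, 77, 78, 80, 77, 77, 80]  (not all equal)
t=15: [41, 44, 41, 42, 44, 41, 41, 44]  (not all equal)
t=16: [66, 63, 66, 65, 63, 66, 66, 63]  (not all equal)
t=17: [4, 4, 4, 4, 4, 4, 4, 4]  (all equal)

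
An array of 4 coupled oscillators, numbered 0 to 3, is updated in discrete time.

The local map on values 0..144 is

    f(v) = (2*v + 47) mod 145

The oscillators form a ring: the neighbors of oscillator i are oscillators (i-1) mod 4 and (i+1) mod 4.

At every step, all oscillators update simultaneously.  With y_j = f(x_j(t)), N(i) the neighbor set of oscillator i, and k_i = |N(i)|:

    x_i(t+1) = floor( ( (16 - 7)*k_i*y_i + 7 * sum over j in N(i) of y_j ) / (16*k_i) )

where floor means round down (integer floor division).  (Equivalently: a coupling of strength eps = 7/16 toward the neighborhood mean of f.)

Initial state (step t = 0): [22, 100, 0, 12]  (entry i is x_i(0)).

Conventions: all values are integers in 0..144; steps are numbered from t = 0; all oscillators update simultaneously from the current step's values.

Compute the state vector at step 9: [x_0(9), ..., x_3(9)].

Answer: [73, 81, 68, 83]

Derivation:
t=0: [22, 100, 0, 12]
t=1: [89, 87, 64, 70]
t=2: [70, 66, 42, 47]
t=3: [61, 56, 111, 117]
t=4: [46, 40, 102, 108]
t=5: [131, 125, 113, 119]
t=6: [42, 36, 104, 110]
t=7: [126, 119, 114, 121]
t=8: [67, 109, 135, 111]
t=9: [73, 81, 68, 83]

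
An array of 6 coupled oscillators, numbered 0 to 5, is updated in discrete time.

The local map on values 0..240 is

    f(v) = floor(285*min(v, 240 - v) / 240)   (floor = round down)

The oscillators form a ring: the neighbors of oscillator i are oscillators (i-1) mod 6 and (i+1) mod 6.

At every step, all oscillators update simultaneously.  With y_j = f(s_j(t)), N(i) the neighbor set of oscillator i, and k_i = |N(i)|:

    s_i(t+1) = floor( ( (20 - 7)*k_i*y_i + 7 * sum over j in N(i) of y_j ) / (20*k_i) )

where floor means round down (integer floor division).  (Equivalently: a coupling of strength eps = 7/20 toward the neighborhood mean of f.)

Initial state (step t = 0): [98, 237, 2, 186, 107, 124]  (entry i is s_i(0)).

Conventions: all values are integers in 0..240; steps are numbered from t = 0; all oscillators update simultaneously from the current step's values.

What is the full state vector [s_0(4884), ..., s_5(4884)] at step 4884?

Simulating step by step:
t=0: [98, 237, 2, 186, 107, 124]
t=1: [99, 22, 13, 64, 117, 131]
t=2: [103, 40, 27, 76, 125, 128]
t=3: [110, 57, 44, 87, 127, 131]
t=4: [118, 75, 63, 99, 127, 130]
t=5: [129, 95, 84, 112, 130, 132]
t=6: [127, 113, 107, 126, 130, 128]
t=7: [133, 132, 129, 132, 131, 132]
t=8: [127, 128, 129, 128, 128, 128]
t=9: [133, 132, 131, 132, 133, 133]
t=10: [127, 128, 128, 128, 127, 127]
t=11: [133, 133, 133, 133, 133, 134]
t=12: [126, 127, 127, 127, 126, 125]
t=13: [135, 134, 134, 134, 135, 135]
t=14: [124, 124, 125, 124, 124, 124]
t=15: [137, 136, 136, 136, 137, 137]
t=16: [122, 122, 123, 122, 122, 122]
t=17: [140, 139, 138, 139, 140, 140]
t=18: [118, 119, 120, 119, 118, 118]
t=19: [140, 141, 141, 141, 140, 140]
t=20: [117, 117, 117, 117, 117, 118]
t=21: [138, 138, 138, 138, 138, 139]
t=22: [120, 121, 121, 121, 120, 119]
t=23: [141, 141, 141, 141, 141, 141]
t=24: [117, 117, 117, 117, 117, 117]
t=25: [138, 138, 138, 138, 138, 138]
t=26: [121, 121, 121, 121, 121, 121]
t=27: [141, 141, 141, 141, 141, 141]

Answer: [117, 117, 117, 117, 117, 117]
Key observation: The state at step 23, [141, 141, 141, 141, 141, 141], reappears at step 27: the system is in a cycle of period 4 from step 23 on.  Therefore the state at step 4884 equals the state at step 23 + ((4884 - 23) mod 4) = 24, which is [117, 117, 117, 117, 117, 117].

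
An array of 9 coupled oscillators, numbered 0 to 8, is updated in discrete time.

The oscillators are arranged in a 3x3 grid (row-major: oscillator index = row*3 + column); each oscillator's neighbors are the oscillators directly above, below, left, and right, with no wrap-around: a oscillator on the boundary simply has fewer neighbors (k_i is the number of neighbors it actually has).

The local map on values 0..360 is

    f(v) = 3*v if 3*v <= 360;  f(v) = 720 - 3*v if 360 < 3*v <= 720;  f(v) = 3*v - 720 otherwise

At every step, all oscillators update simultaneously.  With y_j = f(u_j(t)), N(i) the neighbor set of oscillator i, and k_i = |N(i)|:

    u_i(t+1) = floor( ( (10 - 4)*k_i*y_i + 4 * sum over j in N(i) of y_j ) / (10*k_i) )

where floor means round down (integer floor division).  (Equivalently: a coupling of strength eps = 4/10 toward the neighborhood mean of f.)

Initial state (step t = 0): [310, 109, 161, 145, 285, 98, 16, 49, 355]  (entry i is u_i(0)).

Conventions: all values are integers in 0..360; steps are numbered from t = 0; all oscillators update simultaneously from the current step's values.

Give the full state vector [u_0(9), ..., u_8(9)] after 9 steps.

Simulating step by step:
t=0: [310, 109, 161, 145, 285, 98, 16, 49, 355]
t=1: [248, 273, 266, 223, 186, 272, 115, 158, 295]
t=2: [44, 94, 85, 101, 146, 111, 266, 237, 167]
t=3: [196, 258, 276, 247, 261, 300, 109, 82, 199]
t=4: [94, 72, 111, 82, 87, 147, 249, 216, 159]
t=5: [261, 246, 298, 223, 237, 279, 79, 114, 216]
t=6: [51, 43, 131, 71, 58, 104, 220, 247, 135]
t=7: [160, 164, 284, 179, 171, 296, 82, 85, 255]
t=8: [226, 214, 158, 202, 207, 152, 235, 219, 111]
t=9: [63, 98, 216, 89, 111, 248, 44, 97, 265]

Answer: [63, 98, 216, 89, 111, 248, 44, 97, 265]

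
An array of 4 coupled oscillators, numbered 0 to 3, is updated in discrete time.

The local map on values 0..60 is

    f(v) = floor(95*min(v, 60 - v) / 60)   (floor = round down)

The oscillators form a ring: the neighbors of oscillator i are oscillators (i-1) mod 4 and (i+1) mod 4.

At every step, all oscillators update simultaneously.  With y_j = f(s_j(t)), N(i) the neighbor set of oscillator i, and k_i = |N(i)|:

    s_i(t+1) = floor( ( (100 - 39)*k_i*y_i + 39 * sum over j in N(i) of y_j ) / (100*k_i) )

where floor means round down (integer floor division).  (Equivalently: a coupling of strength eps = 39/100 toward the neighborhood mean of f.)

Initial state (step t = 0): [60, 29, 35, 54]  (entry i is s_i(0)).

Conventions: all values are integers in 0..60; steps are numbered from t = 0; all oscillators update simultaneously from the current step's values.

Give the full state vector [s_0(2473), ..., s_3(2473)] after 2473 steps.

Answer: [34, 38, 39, 35]
Key observation: The state at step 4, [39, 35, 34, 38], reappears at step 6: the system is in a cycle of period 2 from step 4 on.  Therefore the state at step 2473 equals the state at step 4 + ((2473 - 4) mod 2) = 5, which is [34, 38, 39, 35].

Derivation:
t=0: [60, 29, 35, 54]
t=1: [10, 35, 34, 13]
t=2: [20, 34, 36, 23]
t=3: [33, 38, 38, 35]
t=4: [39, 35, 34, 38]
t=5: [34, 38, 39, 35]
t=6: [39, 35, 34, 38]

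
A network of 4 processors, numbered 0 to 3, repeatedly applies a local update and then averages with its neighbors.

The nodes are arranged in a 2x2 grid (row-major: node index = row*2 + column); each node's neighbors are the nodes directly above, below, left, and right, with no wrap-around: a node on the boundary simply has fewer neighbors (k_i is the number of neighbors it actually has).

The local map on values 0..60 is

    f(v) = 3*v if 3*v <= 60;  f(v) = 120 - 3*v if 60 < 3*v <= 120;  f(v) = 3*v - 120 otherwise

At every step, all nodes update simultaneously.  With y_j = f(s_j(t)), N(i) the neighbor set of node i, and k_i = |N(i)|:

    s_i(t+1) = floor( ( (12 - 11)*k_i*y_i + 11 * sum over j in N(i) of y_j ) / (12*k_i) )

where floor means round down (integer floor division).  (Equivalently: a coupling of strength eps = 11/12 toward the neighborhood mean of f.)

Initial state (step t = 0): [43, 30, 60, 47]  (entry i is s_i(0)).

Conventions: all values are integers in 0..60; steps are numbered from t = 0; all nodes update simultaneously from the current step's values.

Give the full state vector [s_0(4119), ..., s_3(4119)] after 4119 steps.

Simulating step by step:
t=0: [43, 30, 60, 47]
t=1: [42, 16, 18, 43]
t=2: [47, 10, 11, 47]
t=3: [30, 21, 22, 30]
t=4: [53, 32, 32, 53]
t=5: [25, 37, 37, 25]
t=6: [12, 42, 42, 12]
t=7: [8, 33, 33, 8]
t=8: [21, 23, 23, 21]
t=9: [51, 56, 56, 51]
t=10: [46, 34, 34, 46]
t=11: [18, 18, 18, 18]
t=12: [54, 54, 54, 54]
t=13: [42, 42, 42, 42]
t=14: [6, 6, 6, 6]
t=15: [18, 18, 18, 18]

Answer: [18, 18, 18, 18]
Key observation: The state at step 11, [18, 18, 18, 18], reappears at step 15: the system is in a cycle of period 4 from step 11 on.  Therefore the state at step 4119 equals the state at step 11 + ((4119 - 11) mod 4) = 11, which is [18, 18, 18, 18].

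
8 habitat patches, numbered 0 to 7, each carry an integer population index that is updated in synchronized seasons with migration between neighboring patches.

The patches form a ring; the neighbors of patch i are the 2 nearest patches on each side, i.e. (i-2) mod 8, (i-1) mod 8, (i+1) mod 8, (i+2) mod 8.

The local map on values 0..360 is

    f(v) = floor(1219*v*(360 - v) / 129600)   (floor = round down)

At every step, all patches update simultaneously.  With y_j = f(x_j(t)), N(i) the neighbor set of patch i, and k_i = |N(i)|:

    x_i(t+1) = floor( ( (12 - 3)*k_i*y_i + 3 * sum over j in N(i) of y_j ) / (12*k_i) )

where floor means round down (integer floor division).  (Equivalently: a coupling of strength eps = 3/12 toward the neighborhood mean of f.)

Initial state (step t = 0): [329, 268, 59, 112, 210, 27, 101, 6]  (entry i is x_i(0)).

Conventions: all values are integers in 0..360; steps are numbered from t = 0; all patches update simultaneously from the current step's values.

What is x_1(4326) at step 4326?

Simulating step by step:
t=0: [329, 268, 59, 112, 210, 27, 101, 6]
t=1: [112, 207, 180, 244, 269, 114, 215, 55]
t=2: [261, 284, 293, 267, 242, 256, 276, 187]
t=3: [239, 212, 197, 231, 256, 251, 230, 285]
t=4: [271, 287, 295, 279, 257, 256, 272, 219]
t=5: [225, 204, 190, 213, 240, 248, 232, 273]
t=6: [282, 293, 299, 291, 273, 262, 274, 237]
t=7: [207, 190, 178, 192, 218, 237, 224, 258]
t=8: [294, 299, 302, 300, 291, 275, 283, 257]
t=9: [185, 175, 167, 173, 188, 214, 205, 234]
t=10: [301, 302, 303, 303, 302, 293, 297, 282]
t=11: [169, 166, 162, 163, 165, 182, 176, 197]
t=12: [302, 302, 301, 302, 302, 303, 303, 302]
t=13: [164, 164, 166, 164, 163, 162, 162, 163]
t=14: [301, 302, 302, 301, 301, 301, 301, 301]
t=15: [166, 164, 164, 166, 166, 167, 167, 166]
t=16: [302, 302, 302, 302, 302, 302, 302, 302]
t=17: [164, 164, 164, 164, 164, 164, 164, 164]
t=18: [302, 302, 302, 302, 302, 302, 302, 302]

Answer: x_1(4326) = 302
Key observation: The state at step 16, [302, 302, 302, 302, 302, 302, 302, 302], reappears at step 18: the system is in a cycle of period 2 from step 16 on.  Therefore the state at step 4326 equals the state at step 16 + ((4326 - 16) mod 2) = 16, which is [302, 302, 302, 302, 302, 302, 302, 302].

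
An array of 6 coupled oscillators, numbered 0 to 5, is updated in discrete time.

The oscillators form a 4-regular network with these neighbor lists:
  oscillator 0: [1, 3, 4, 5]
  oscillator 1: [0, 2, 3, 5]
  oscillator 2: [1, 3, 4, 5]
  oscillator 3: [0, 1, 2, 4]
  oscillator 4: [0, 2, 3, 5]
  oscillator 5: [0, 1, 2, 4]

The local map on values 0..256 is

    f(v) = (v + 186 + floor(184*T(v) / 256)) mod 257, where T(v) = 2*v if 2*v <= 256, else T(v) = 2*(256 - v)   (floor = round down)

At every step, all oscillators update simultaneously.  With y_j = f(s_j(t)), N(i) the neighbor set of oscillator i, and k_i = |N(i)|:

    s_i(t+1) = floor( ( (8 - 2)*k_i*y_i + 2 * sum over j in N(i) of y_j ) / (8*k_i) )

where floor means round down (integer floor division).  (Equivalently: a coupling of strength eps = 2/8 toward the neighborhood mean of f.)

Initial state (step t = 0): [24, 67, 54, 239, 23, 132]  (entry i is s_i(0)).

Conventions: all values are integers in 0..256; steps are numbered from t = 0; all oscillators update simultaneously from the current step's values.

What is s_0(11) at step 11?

Answer: s_0(11) = 206

Derivation:
t=0: [24, 67, 54, 239, 23, 132]
t=1: [230, 114, 92, 183, 227, 219]
t=2: [198, 202, 166, 209, 195, 197]
t=3: [209, 209, 220, 207, 211, 210]
t=4: [205, 204, 201, 205, 204, 204]
t=5: [207, 207, 208, 207, 207, 207]
t=6: [206, 206, 206, 206, 206, 206]
t=7: [206, 206, 206, 206, 206, 206]
t=8: [206, 206, 206, 206, 206, 206]
t=9: [206, 206, 206, 206, 206, 206]
t=10: [206, 206, 206, 206, 206, 206]
t=11: [206, 206, 206, 206, 206, 206]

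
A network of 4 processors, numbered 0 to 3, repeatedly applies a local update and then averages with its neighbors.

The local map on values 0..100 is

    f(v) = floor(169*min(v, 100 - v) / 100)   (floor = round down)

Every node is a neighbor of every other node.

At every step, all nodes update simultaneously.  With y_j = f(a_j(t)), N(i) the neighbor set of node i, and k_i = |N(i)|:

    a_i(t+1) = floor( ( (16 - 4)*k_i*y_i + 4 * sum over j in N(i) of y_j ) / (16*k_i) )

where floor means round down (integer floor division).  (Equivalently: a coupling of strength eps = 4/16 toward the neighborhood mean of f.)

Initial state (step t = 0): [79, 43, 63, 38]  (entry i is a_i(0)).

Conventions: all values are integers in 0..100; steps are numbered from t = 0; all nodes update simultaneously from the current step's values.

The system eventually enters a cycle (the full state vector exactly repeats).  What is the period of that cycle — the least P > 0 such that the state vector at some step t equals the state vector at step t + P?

Simulating step by step:
t=0: [79, 43, 63, 38]
t=1: [42, 67, 60, 62]
t=2: [68, 58, 66, 64]
t=3: [56, 66, 58, 60]
t=4: [71, 60, 69, 67]
t=5: [51, 63, 53, 55]
t=6: [79, 66, 77, 75]
t=7: [37, 52, 39, 42]
t=8: [64, 77, 66, 69]
t=9: [57, 42, 55, 51]
t=10: [73, 71, 75, 79]
t=11: [44, 46, 42, 37]
t=12: [72, 74, 70, 64]
t=13: [48, 45, 50, 56]
t=14: [80, 76, 82, 75]
t=15: [34, 38, 32, 40]
t=16: [58, 62, 56, 64]
t=17: [69, 65, 71, 62]
t=18: [53, 58, 51, 61]
t=19: [77, 71, 79, 68]
t=20: [40, 47, 38, 50]
t=21: [69, 77, 67, 80]
t=22: [49, 40, 51, 36]
t=23: [78, 68, 78, 64]
t=24: [40, 51, 40, 55]
t=25: [69, 79, 69, 75]
t=26: [49, 38, 49, 43]
t=27: [79, 67, 79, 73]
t=28: [37, 50, 37, 44]
t=29: [64, 79, 64, 72]
t=30: [56, 40, 56, 48]
t=31: [74, 69, 74, 78]
t=32: [43, 49, 43, 39]
t=33: [72, 78, 72, 67]
t=34: [46, 40, 46, 52]
t=35: [76, 69, 76, 79]
t=36: [40, 48, 40, 37]
t=37: [67, 77, 67, 64]
t=38: [54, 42, 54, 57]
t=39: [76, 71, 76, 72]
t=40: [41, 47, 41, 46]
t=41: [70, 77, 70, 75]
t=42: [48, 40, 48, 43]
t=43: [79, 69, 79, 73]
t=44: [37, 48, 37, 43]
t=45: [64, 77, 64, 71]
t=46: [57, 42, 57, 49]
t=47: [72, 71, 72, 79]
t=48: [46, 47, 46, 38]
t=49: [76, 77, 76, 67]
t=50: [41, 39, 41, 51]
t=51: [69, 67, 69, 78]
t=52: [51, 53, 51, 41]
t=53: [80, 78, 80, 72]
t=54: [34, 37, 34, 43]
t=55: [58, 62, 58, 68]
t=56: [68, 64, 68, 57]
t=57: [56, 60, 56, 68]
t=58: [71, 67, 71, 58]
t=59: [51, 55, 51, 65]
t=60: [79, 75, 79, 64]
t=61: [37, 42, 37, 54]
t=62: [63, 69, 63, 73]
t=63: [59, 53, 59, 48]
t=64: [70, 77, 70, 78]
t=65: [47, 39, 47, 39]
t=66: [76, 67, 76, 67]
t=67: [42, 52, 42, 52]
t=68: [71, 79, 71, 79]
t=69: [46, 37, 46, 37]
t=70: [74, 64, 74, 64]
t=71: [45, 57, 45, 57]
t=72: [75, 72, 75, 72]
t=73: [42, 46, 42, 46]
t=74: [71, 75, 71, 75]
t=75: [47, 43, 47, 43]
t=76: [77, 73, 77, 73]
t=77: [39, 43, 39, 43]
t=78: [66, 70, 66, 70]
t=79: [55, 51, 55, 51]
t=80: [77, 81, 77, 81]
t=81: [37, 33, 37, 33]
t=82: [60, 56, 60, 56]
t=83: [68, 72, 68, 72]
t=84: [52, 48, 52, 48]
t=85: [81, 81, 81, 81]
t=86: [32, 32, 32, 32]
t=87: [54, 54, 54, 54]
t=88: [77, 77, 77, 77]
t=89: [38, 38, 38, 38]
t=90: [64, 64, 64, 64]
t=91: [60, 60, 60, 60]
t=92: [67, 67, 67, 67]
t=93: [55, 55, 55, 55]
t=94: [76, 76, 76, 76]
t=95: [40, 40, 40, 40]
t=96: [67, 67, 67, 67]

Answer: 4
Key observation: The state at step 92, [67, 67, 67, 67], reappears at step 96 — and no state repeats earlier — so the cycle the system enters has period 4.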